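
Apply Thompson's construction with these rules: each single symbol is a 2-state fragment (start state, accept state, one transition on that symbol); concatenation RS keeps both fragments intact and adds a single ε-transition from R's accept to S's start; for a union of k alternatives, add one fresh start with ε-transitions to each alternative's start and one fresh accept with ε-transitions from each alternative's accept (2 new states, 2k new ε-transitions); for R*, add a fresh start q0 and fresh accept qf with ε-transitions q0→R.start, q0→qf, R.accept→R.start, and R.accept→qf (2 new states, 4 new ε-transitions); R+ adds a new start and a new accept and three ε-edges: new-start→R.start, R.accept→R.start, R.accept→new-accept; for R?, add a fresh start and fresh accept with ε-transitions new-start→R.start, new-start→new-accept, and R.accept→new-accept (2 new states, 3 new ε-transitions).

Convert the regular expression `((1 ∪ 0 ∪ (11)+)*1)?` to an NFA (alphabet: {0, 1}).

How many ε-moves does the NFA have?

Recursing over subexpressions:
Each of the 5 symbol leaves contributes 0 ε-transitions.
  11 → 1 ε-transition
  (11)+ → 4 ε-transitions
  1 ∪ 0 ∪ (11)+ → 10 ε-transitions
  (1 ∪ 0 ∪ (11)+)* → 14 ε-transitions
  (1 ∪ 0 ∪ (11)+)*1 → 15 ε-transitions
  ((1 ∪ 0 ∪ (11)+)*1)? → 18 ε-transitions

18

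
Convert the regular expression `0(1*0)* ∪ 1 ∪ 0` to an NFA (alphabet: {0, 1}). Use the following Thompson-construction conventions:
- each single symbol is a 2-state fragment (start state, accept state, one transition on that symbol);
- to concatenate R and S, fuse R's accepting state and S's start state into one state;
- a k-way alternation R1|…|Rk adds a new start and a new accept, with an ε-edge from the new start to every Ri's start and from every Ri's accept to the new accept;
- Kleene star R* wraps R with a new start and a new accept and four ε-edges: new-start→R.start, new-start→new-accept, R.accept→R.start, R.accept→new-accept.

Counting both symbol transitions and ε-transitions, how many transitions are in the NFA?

19

Per subexpression:
Each of the 5 symbol leaves contributes 1 transition (1 symbol, 0 ε).
  1* → 5 transitions (1 symbol, 4 ε)
  1*0 → 6 transitions (2 symbol, 4 ε)
  (1*0)* → 10 transitions (2 symbol, 8 ε)
  0(1*0)* → 11 transitions (3 symbol, 8 ε)
  0(1*0)* ∪ 1 ∪ 0 → 19 transitions (5 symbol, 14 ε)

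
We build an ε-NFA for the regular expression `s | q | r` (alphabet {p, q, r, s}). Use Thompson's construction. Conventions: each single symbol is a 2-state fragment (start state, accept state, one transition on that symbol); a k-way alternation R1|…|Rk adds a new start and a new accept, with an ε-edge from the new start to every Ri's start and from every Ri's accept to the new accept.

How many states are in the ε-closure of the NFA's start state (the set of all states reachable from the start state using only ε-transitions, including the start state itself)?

Let C(F) = |ε-closure(F.start)| within fragment F, and note whether F accepts ε. Symbol fragments have C = 1 and do not accept ε. Then:
  s | q | r : C = 1 + 1 + 1 + 1 = 4 (the new accept is not ε-reachable since no branch accepts ε)

4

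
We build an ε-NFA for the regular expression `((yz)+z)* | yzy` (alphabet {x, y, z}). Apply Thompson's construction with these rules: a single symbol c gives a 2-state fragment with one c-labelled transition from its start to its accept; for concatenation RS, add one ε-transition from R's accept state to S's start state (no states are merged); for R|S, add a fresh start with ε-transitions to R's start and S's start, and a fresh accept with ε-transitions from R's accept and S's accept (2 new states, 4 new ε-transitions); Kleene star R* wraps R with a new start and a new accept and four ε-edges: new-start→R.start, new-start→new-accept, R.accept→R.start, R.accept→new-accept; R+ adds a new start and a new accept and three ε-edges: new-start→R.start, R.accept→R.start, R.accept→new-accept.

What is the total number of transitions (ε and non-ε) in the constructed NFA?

21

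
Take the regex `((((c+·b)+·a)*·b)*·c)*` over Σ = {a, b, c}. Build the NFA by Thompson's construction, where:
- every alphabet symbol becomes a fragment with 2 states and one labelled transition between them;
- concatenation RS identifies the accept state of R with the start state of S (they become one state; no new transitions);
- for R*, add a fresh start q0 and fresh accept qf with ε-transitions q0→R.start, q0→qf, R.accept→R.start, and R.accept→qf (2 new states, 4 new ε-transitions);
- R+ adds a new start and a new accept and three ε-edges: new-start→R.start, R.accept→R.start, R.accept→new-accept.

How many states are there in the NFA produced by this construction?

16

Bottom-up over the parse tree:
Each of the 5 symbol leaves contributes a 2-state fragment.
  c+ : 4 states
  c+·b : 5 states
  (c+·b)+ : 7 states
  (c+·b)+·a : 8 states
  ((c+·b)+·a)* : 10 states
  ((c+·b)+·a)*·b : 11 states
  (((c+·b)+·a)*·b)* : 13 states
  (((c+·b)+·a)*·b)*·c : 14 states
  ((((c+·b)+·a)*·b)*·c)* : 16 states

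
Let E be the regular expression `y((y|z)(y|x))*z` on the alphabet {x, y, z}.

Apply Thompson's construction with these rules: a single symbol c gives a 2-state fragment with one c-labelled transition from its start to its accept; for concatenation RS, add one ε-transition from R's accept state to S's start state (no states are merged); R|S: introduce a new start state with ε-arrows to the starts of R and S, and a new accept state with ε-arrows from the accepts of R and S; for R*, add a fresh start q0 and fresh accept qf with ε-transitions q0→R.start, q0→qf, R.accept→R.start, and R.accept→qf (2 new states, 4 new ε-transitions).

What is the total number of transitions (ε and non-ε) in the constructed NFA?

21

Per subexpression:
Each of the 6 symbol leaves contributes 1 transition (1 symbol, 0 ε).
  y|z : 6 transitions (2 symbol, 4 ε)
  y|x : 6 transitions (2 symbol, 4 ε)
  (y|z)(y|x) : 13 transitions (4 symbol, 9 ε)
  ((y|z)(y|x))* : 17 transitions (4 symbol, 13 ε)
  y((y|z)(y|x))*z : 21 transitions (6 symbol, 15 ε)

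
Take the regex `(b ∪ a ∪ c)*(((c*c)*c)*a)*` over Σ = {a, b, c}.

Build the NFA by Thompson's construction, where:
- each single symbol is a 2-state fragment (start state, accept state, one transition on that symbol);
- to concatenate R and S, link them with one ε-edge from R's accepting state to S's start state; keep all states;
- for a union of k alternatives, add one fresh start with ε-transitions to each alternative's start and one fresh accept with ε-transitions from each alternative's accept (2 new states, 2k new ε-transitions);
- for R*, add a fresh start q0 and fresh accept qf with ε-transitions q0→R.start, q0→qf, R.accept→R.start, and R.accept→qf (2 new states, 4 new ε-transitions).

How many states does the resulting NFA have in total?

26

By structural recursion:
Each of the 7 symbol leaves contributes a 2-state fragment.
  b ∪ a ∪ c : 8 states
  (b ∪ a ∪ c)* : 10 states
  c* : 4 states
  c*c : 6 states
  (c*c)* : 8 states
  (c*c)*c : 10 states
  ((c*c)*c)* : 12 states
  ((c*c)*c)*a : 14 states
  (((c*c)*c)*a)* : 16 states
  (b ∪ a ∪ c)*(((c*c)*c)*a)* : 26 states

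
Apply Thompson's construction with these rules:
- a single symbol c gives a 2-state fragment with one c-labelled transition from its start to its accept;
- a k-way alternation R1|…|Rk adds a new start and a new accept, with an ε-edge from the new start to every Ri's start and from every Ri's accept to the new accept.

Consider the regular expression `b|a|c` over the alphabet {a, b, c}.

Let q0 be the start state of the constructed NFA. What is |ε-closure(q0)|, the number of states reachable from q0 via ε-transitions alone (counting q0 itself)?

4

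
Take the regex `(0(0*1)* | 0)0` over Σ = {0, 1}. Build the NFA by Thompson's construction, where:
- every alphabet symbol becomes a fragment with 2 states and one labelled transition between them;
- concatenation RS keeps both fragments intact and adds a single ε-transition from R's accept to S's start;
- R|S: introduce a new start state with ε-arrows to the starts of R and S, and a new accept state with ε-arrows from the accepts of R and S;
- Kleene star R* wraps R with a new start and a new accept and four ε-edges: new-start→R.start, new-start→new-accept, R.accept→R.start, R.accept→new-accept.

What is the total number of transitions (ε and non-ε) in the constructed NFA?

20

Bottom-up over the parse tree:
Each of the 5 symbol leaves contributes 1 transition (1 symbol, 0 ε).
  0* → 5 transitions (1 symbol, 4 ε)
  0*1 → 7 transitions (2 symbol, 5 ε)
  (0*1)* → 11 transitions (2 symbol, 9 ε)
  0(0*1)* → 13 transitions (3 symbol, 10 ε)
  0(0*1)* | 0 → 18 transitions (4 symbol, 14 ε)
  (0(0*1)* | 0)0 → 20 transitions (5 symbol, 15 ε)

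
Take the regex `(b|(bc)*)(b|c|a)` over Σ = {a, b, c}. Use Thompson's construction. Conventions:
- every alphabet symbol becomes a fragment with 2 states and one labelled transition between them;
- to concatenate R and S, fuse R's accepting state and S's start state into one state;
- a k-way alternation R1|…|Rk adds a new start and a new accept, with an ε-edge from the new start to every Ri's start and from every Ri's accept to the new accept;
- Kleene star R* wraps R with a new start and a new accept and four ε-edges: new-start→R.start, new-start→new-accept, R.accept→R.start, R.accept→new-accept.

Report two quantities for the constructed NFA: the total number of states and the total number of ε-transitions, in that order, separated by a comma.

Recursing over subexpressions:
Each of the 6 symbol leaves contributes 2 states and 0 ε-transitions.
  bc → 3 states, 0 ε-transitions
  (bc)* → 5 states, 4 ε-transitions
  b|(bc)* → 9 states, 8 ε-transitions
  b|c|a → 8 states, 6 ε-transitions
  (b|(bc)*)(b|c|a) → 16 states, 14 ε-transitions

16, 14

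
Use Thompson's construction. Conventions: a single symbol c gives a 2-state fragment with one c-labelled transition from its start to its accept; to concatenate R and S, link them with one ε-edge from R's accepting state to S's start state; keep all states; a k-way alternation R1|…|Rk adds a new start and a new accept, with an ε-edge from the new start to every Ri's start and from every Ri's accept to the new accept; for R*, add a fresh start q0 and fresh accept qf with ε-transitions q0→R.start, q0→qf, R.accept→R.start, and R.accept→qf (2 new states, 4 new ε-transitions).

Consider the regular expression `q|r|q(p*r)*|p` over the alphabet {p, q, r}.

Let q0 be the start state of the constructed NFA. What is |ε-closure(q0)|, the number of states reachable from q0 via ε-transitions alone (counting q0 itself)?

5

Compute the ε-closure size of each fragment's start state recursively; a symbol fragment's start has no outgoing ε-edge, so its closure is just itself (size 1).
  p* — the star's fresh start ε-reaches both the body's start and the fresh accept: |closure| = 2 + 1 = 3
  p*r — |closure| = 3 + 1 = 4 (closure spills across the concat boundary because the left factor accepts ε)
  (p*r)* — the star's fresh start ε-reaches both the body's start and the fresh accept: |closure| = 2 + 4 = 6
  q(p*r)* — |closure| equals the left operand's closure size = 1 (its accept is not ε-reachable, so the closure stops there)
  q|r|q(p*r)*|p — new start ε-reaches every alternative's start; none of them accept ε, so the new accept is not reached: |closure| = 1 + 1 + 1 + 1 + 1 = 5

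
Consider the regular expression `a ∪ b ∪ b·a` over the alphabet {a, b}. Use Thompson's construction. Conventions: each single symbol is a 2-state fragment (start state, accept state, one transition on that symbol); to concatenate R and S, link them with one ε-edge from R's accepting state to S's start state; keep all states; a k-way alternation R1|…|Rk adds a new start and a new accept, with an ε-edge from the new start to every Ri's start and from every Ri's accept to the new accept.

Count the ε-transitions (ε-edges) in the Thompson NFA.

Building bottom-up:
Each of the 4 symbol leaves contributes 0 ε-transitions.
  b·a = 1 ε-transition
  a ∪ b ∪ b·a = 7 ε-transitions

7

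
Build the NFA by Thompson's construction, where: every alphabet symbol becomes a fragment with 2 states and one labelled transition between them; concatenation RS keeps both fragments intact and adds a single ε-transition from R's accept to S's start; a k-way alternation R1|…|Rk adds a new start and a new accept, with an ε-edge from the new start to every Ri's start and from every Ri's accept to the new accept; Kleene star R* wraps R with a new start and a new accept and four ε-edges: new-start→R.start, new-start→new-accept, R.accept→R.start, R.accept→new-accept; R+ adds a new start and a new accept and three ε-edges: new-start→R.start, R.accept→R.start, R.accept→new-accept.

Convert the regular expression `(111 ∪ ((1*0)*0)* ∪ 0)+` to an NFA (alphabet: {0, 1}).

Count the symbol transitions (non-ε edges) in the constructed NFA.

Recursing over subexpressions:
Each of the 7 symbol leaves contributes exactly 1 symbol transition.
  111 : 3 symbol transitions
  1* : 1 symbol transition
  1*0 : 2 symbol transitions
  (1*0)* : 2 symbol transitions
  (1*0)*0 : 3 symbol transitions
  ((1*0)*0)* : 3 symbol transitions
  111 ∪ ((1*0)*0)* ∪ 0 : 7 symbol transitions
  (111 ∪ ((1*0)*0)* ∪ 0)+ : 7 symbol transitions

7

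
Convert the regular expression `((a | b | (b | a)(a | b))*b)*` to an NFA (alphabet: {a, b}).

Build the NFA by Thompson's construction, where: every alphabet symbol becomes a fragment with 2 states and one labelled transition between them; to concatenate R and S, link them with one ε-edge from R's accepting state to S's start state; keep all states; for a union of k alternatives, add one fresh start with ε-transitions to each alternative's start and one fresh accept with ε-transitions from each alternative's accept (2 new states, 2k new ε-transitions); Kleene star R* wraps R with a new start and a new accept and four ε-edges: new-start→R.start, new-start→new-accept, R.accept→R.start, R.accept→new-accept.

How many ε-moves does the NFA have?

Recursing over subexpressions:
Each of the 7 symbol leaves contributes 0 ε-transitions.
  b | a → 4 ε-transitions
  a | b → 4 ε-transitions
  (b | a)(a | b) → 9 ε-transitions
  a | b | (b | a)(a | b) → 15 ε-transitions
  (a | b | (b | a)(a | b))* → 19 ε-transitions
  (a | b | (b | a)(a | b))*b → 20 ε-transitions
  ((a | b | (b | a)(a | b))*b)* → 24 ε-transitions

24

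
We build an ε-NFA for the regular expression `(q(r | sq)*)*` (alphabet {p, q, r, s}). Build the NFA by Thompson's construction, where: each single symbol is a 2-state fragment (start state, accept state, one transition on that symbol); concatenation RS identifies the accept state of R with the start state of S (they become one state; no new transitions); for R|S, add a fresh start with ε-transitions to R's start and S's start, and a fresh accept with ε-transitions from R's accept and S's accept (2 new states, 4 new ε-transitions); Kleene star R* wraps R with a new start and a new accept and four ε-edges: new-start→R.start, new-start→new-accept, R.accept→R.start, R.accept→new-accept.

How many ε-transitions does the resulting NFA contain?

12

Building bottom-up:
Each of the 4 symbol leaves contributes 0 ε-transitions.
  sq = 0 ε-transitions
  r | sq = 4 ε-transitions
  (r | sq)* = 8 ε-transitions
  q(r | sq)* = 8 ε-transitions
  (q(r | sq)*)* = 12 ε-transitions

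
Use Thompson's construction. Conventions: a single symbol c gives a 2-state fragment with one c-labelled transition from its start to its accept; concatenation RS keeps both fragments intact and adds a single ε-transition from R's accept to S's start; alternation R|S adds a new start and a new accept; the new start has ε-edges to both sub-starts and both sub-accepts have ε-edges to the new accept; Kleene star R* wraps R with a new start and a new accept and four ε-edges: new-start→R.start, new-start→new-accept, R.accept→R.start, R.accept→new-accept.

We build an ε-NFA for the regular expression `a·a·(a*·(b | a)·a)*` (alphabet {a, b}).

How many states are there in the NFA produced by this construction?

18

By structural recursion:
Each of the 6 symbol leaves contributes a 2-state fragment.
  a* = 4 states
  b | a = 6 states
  a*·(b | a)·a = 12 states
  (a*·(b | a)·a)* = 14 states
  a·a·(a*·(b | a)·a)* = 18 states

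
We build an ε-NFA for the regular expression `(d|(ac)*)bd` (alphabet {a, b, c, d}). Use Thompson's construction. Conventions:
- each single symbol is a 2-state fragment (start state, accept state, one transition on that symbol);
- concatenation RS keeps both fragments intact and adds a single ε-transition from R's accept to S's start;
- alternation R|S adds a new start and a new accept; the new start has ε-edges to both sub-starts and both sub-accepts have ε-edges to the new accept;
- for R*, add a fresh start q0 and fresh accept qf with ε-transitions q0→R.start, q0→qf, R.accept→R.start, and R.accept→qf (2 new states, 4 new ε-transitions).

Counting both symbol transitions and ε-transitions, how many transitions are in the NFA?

16

Per subexpression:
Each of the 5 symbol leaves contributes 1 transition (1 symbol, 0 ε).
  ac → 3 transitions (2 symbol, 1 ε)
  (ac)* → 7 transitions (2 symbol, 5 ε)
  d|(ac)* → 12 transitions (3 symbol, 9 ε)
  (d|(ac)*)bd → 16 transitions (5 symbol, 11 ε)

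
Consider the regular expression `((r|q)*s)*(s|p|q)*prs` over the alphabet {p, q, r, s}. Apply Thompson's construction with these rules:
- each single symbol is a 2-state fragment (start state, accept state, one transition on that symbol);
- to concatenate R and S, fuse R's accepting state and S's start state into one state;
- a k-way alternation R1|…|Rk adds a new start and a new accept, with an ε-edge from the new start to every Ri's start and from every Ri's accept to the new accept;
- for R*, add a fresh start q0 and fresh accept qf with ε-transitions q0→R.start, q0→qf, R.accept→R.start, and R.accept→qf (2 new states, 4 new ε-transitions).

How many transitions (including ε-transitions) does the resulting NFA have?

31

Building bottom-up:
Each of the 9 symbol leaves contributes 1 transition (1 symbol, 0 ε).
  r|q = 6 transitions (2 symbol, 4 ε)
  (r|q)* = 10 transitions (2 symbol, 8 ε)
  (r|q)*s = 11 transitions (3 symbol, 8 ε)
  ((r|q)*s)* = 15 transitions (3 symbol, 12 ε)
  s|p|q = 9 transitions (3 symbol, 6 ε)
  (s|p|q)* = 13 transitions (3 symbol, 10 ε)
  ((r|q)*s)*(s|p|q)*prs = 31 transitions (9 symbol, 22 ε)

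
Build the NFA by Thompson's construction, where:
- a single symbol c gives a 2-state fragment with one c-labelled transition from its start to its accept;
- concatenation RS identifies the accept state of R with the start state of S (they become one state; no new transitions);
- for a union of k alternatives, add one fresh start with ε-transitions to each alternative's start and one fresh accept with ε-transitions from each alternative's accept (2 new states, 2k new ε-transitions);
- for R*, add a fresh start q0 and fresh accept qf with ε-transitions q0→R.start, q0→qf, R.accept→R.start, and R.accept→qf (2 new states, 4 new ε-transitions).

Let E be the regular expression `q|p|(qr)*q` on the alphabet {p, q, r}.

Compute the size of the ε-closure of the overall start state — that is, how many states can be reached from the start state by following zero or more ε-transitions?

6

Let C(F) = |ε-closure(F.start)| within fragment F, and note whether F accepts ε. Symbol fragments have C = 1 and do not accept ε. Then:
  qr → same as the first factor's closure: |closure| = 1
  (qr)* → the star's fresh start ε-reaches both the body's start and the fresh accept: |closure| = 2 + 1 = 3
  (qr)*q → the left operand accepts ε, so the closure extends into the next operand (the shared merged state is already counted); |closure| = 3 + (1−1) = 3
  q|p|(qr)*q → |closure| = 1 + 1 + 1 + 3 = 6 (the new accept is not ε-reachable since no branch accepts ε)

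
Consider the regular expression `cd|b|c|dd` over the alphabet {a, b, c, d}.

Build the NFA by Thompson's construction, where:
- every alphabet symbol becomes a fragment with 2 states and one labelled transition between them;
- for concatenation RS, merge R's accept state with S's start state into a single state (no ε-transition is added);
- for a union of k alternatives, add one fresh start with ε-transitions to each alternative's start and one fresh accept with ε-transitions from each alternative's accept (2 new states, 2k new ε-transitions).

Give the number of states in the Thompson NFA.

12

Per subexpression:
Each of the 6 symbol leaves contributes a 2-state fragment.
  cd — 3 states
  dd — 3 states
  cd|b|c|dd — 12 states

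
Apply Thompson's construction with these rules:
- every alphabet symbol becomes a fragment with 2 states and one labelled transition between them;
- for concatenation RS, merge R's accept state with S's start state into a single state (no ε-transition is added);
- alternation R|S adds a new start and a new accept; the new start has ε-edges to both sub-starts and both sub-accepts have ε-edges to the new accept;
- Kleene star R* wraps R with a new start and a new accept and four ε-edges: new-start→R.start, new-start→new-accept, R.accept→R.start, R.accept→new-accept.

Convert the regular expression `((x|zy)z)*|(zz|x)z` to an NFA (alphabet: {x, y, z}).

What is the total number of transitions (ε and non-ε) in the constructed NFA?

24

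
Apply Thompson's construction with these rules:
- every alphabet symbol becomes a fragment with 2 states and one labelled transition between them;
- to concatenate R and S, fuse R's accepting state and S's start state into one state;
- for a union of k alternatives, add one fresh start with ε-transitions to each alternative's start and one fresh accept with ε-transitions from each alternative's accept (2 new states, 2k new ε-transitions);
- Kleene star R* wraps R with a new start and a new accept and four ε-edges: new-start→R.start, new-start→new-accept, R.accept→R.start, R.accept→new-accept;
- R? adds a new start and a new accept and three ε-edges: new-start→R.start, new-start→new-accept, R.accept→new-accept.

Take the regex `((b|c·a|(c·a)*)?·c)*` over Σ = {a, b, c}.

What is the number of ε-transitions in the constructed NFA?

Bottom-up over the parse tree:
Each of the 6 symbol leaves contributes 0 ε-transitions.
  c·a = 0 ε-transitions
  c·a = 0 ε-transitions
  (c·a)* = 4 ε-transitions
  b|c·a|(c·a)* = 10 ε-transitions
  (b|c·a|(c·a)*)? = 13 ε-transitions
  (b|c·a|(c·a)*)?·c = 13 ε-transitions
  ((b|c·a|(c·a)*)?·c)* = 17 ε-transitions

17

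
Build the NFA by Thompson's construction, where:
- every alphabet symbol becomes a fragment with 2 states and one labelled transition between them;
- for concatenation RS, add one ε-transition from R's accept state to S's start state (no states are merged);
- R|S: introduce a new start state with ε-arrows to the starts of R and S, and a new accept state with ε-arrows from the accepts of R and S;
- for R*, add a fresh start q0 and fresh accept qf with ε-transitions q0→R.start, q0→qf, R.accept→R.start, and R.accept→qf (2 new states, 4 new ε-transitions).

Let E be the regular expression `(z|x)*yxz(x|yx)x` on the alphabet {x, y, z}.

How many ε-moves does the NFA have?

Bottom-up over the parse tree:
Each of the 9 symbol leaves contributes 0 ε-transitions.
  z|x — 4 ε-transitions
  (z|x)* — 8 ε-transitions
  yx — 1 ε-transition
  x|yx — 5 ε-transitions
  (z|x)*yxz(x|yx)x — 18 ε-transitions

18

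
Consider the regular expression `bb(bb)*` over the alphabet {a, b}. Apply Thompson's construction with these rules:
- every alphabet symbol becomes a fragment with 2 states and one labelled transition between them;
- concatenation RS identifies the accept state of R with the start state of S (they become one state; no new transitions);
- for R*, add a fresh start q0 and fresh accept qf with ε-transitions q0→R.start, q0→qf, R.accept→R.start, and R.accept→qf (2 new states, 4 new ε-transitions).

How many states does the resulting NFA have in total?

Recursing over subexpressions:
Each of the 4 symbol leaves contributes a 2-state fragment.
  bb : 3 states
  (bb)* : 5 states
  bb(bb)* : 7 states

7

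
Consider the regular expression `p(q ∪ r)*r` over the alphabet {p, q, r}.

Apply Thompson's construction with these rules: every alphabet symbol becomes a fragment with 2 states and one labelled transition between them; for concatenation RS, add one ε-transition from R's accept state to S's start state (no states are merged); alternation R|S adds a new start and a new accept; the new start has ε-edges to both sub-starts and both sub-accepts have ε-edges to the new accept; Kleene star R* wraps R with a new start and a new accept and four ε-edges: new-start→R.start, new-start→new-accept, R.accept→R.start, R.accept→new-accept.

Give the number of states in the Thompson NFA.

12

Bottom-up over the parse tree:
Each of the 4 symbol leaves contributes a 2-state fragment.
  q ∪ r — 6 states
  (q ∪ r)* — 8 states
  p(q ∪ r)*r — 12 states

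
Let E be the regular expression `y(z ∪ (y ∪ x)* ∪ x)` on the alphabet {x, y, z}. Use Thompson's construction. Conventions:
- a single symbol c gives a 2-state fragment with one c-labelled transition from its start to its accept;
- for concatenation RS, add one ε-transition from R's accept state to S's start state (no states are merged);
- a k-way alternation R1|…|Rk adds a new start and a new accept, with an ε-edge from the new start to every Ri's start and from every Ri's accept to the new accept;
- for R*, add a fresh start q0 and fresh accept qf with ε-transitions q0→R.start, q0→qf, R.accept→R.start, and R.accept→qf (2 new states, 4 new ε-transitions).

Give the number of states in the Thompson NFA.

Building bottom-up:
Each of the 5 symbol leaves contributes a 2-state fragment.
  y ∪ x — 6 states
  (y ∪ x)* — 8 states
  z ∪ (y ∪ x)* ∪ x — 14 states
  y(z ∪ (y ∪ x)* ∪ x) — 16 states

16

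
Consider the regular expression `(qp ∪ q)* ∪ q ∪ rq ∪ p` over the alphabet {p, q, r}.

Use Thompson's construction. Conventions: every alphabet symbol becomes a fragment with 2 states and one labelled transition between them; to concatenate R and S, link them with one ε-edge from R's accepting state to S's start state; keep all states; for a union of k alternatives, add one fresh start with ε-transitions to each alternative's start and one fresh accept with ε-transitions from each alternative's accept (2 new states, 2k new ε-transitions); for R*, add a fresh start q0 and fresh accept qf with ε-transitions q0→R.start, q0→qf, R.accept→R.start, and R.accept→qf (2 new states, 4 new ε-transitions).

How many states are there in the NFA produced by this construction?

20

Recursing over subexpressions:
Each of the 7 symbol leaves contributes a 2-state fragment.
  qp → 4 states
  qp ∪ q → 8 states
  (qp ∪ q)* → 10 states
  rq → 4 states
  (qp ∪ q)* ∪ q ∪ rq ∪ p → 20 states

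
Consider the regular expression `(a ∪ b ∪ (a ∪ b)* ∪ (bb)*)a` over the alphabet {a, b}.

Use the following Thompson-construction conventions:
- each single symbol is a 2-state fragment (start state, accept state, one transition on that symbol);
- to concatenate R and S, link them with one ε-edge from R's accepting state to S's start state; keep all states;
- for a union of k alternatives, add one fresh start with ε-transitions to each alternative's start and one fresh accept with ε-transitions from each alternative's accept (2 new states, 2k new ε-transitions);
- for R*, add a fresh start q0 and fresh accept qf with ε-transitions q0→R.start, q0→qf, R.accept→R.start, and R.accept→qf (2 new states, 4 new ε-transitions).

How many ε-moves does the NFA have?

Bottom-up over the parse tree:
Each of the 7 symbol leaves contributes 0 ε-transitions.
  a ∪ b → 4 ε-transitions
  (a ∪ b)* → 8 ε-transitions
  bb → 1 ε-transition
  (bb)* → 5 ε-transitions
  a ∪ b ∪ (a ∪ b)* ∪ (bb)* → 21 ε-transitions
  (a ∪ b ∪ (a ∪ b)* ∪ (bb)*)a → 22 ε-transitions

22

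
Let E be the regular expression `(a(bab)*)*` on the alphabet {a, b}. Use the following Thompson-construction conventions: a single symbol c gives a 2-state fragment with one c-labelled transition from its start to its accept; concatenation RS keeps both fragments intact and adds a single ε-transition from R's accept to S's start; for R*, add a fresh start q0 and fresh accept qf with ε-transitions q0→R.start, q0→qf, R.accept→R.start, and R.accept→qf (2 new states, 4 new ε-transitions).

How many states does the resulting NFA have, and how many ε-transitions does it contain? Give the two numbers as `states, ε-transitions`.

12, 11

Per subexpression:
Each of the 4 symbol leaves contributes 2 states and 0 ε-transitions.
  bab → 6 states, 2 ε-transitions
  (bab)* → 8 states, 6 ε-transitions
  a(bab)* → 10 states, 7 ε-transitions
  (a(bab)*)* → 12 states, 11 ε-transitions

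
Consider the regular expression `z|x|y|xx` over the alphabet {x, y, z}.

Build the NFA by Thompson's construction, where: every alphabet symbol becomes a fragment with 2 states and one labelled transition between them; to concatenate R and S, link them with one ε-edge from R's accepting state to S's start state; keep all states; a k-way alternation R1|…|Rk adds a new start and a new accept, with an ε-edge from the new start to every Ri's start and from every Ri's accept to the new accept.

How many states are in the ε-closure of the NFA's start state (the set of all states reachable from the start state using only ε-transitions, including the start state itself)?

Work bottom-up. For each fragment F, track |ε-closure(F.start)| and whether F's accept lies in that closure (i.e. whether F accepts ε). A single-symbol fragment has closure size 1 and does not accept ε.
  xx : same as the first factor's closure: |ε-closure| = 1
  z|x|y|xx : new start ε-reaches every alternative's start; none of them accept ε, so the new accept is not reached: |ε-closure| = 1 + 1 + 1 + 1 + 1 = 5

5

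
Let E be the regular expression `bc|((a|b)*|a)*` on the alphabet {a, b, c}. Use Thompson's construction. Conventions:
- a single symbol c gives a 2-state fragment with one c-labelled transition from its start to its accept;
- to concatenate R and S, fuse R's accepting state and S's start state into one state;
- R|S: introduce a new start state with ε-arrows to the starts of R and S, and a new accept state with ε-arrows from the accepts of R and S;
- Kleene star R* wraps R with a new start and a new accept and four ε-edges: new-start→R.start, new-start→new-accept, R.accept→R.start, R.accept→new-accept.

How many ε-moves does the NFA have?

20

Building bottom-up:
Each of the 5 symbol leaves contributes 0 ε-transitions.
  bc → 0 ε-transitions
  a|b → 4 ε-transitions
  (a|b)* → 8 ε-transitions
  (a|b)*|a → 12 ε-transitions
  ((a|b)*|a)* → 16 ε-transitions
  bc|((a|b)*|a)* → 20 ε-transitions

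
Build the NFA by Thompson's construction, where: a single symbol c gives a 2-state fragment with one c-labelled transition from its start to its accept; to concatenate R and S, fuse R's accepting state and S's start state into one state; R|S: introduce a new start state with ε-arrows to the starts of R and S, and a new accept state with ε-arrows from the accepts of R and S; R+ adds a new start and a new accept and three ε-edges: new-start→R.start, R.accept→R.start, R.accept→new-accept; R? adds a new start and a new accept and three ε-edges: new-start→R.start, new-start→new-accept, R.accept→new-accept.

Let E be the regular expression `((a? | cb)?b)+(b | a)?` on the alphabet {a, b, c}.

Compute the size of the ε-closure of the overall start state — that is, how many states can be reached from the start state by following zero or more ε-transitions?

9

Let C(F) = |ε-closure(F.start)| within fragment F, and note whether F accepts ε. Symbol fragments have C = 1 and do not accept ε. Then:
  a? — C = 1 (new start) + 1 (body) + 1 (new accept, via ε) = 3
  cb — C equals the left operand's closure size = 1 (its accept is not ε-reachable, so the closure stops there)
  a? | cb — C = 1 (new start) + (3 + 1) + 1 (new accept, since some branch ε-reaches its own accept) = 6
  (a? | cb)? — C = 1 (new start) + 6 (body) + 1 (new accept, via ε) = 8
  (a? | cb)?b — C = 8 + (1−1) = 8 (closure spills across the concat boundary because the left factor accepts ε)
  ((a? | cb)?b)+ — C = 1 + 8 = 9 (the body doesn't accept ε, so the new accept is not reached)
  b | a — C = 1 + 1 + 1 = 3 (the new accept is not ε-reachable since no branch accepts ε)
  (b | a)? — new start has ε-edges to the inner start and to the new accept, so C = 2 + 3 = 5
  ((a? | cb)?b)+(b | a)? — C equals the left operand's closure size = 9 (its accept is not ε-reachable, so the closure stops there)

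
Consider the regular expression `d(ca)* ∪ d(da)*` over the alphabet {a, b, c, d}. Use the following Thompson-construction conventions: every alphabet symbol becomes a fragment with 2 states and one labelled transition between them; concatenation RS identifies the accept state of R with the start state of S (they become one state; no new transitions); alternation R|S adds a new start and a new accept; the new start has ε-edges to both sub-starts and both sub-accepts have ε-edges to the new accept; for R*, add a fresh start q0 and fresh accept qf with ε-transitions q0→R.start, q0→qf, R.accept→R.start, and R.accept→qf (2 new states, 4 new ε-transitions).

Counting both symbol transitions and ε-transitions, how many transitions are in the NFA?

18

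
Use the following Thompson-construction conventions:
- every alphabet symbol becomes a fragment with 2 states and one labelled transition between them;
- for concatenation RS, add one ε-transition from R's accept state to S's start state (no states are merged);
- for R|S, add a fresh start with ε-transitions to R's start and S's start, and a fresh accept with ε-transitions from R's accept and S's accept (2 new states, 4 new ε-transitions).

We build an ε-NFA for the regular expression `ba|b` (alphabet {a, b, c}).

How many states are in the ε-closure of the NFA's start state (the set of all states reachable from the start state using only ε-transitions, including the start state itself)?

3

Let C(F) = |ε-closure(F.start)| within fragment F, and note whether F accepts ε. Symbol fragments have C = 1 and do not accept ε. Then:
  ba — same as the first factor's closure: C = 1
  ba|b — new start ε-reaches every alternative's start; none of them accept ε, so the new accept is not reached: C = 1 + 1 + 1 = 3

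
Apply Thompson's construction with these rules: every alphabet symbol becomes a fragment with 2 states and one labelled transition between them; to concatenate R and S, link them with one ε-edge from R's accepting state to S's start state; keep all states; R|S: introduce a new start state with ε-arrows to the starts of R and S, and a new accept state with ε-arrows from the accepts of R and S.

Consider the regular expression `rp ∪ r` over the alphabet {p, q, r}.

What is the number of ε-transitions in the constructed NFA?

5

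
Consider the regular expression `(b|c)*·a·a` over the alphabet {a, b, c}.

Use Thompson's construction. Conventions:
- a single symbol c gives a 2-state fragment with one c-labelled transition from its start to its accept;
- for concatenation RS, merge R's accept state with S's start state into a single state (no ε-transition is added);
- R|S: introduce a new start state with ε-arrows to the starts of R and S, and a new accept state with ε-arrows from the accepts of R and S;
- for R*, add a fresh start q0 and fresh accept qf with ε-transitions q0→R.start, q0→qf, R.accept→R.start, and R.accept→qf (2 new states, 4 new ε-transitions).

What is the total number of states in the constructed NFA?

Recursing over subexpressions:
Each of the 4 symbol leaves contributes a 2-state fragment.
  b|c → 6 states
  (b|c)* → 8 states
  (b|c)*·a·a → 10 states

10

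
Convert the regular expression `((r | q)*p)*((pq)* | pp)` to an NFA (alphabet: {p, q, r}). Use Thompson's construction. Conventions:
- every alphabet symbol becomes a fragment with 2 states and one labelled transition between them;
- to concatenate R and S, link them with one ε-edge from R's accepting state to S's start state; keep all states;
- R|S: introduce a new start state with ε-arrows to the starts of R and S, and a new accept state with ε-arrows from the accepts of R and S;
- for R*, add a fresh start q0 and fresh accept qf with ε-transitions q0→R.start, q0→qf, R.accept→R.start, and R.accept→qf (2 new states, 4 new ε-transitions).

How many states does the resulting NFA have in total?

Per subexpression:
Each of the 7 symbol leaves contributes a 2-state fragment.
  r | q = 6 states
  (r | q)* = 8 states
  (r | q)*p = 10 states
  ((r | q)*p)* = 12 states
  pq = 4 states
  (pq)* = 6 states
  pp = 4 states
  (pq)* | pp = 12 states
  ((r | q)*p)*((pq)* | pp) = 24 states

24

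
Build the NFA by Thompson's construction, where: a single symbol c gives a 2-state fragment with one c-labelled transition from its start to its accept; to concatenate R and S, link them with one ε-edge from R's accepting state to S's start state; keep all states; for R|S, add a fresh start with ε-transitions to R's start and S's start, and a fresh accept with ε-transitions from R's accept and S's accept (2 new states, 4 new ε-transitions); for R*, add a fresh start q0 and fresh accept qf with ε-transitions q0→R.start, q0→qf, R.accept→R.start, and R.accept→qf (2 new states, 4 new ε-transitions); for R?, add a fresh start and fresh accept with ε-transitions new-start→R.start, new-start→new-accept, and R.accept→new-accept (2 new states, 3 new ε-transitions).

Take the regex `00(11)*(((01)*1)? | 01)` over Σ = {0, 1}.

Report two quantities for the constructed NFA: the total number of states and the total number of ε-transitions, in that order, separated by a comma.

By structural recursion:
Each of the 9 symbol leaves contributes 2 states and 0 ε-transitions.
  11 = 4 states, 1 ε-transition
  (11)* = 6 states, 5 ε-transitions
  01 = 4 states, 1 ε-transition
  (01)* = 6 states, 5 ε-transitions
  (01)*1 = 8 states, 6 ε-transitions
  ((01)*1)? = 10 states, 9 ε-transitions
  01 = 4 states, 1 ε-transition
  ((01)*1)? | 01 = 16 states, 14 ε-transitions
  00(11)*(((01)*1)? | 01) = 26 states, 22 ε-transitions

26, 22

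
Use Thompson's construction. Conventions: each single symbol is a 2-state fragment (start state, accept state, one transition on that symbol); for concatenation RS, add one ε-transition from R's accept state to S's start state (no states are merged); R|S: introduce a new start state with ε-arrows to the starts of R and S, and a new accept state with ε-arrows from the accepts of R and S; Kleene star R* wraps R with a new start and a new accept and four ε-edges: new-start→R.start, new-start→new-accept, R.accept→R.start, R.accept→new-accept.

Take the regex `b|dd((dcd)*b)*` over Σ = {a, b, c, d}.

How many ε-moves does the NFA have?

By structural recursion:
Each of the 7 symbol leaves contributes 0 ε-transitions.
  dcd = 2 ε-transitions
  (dcd)* = 6 ε-transitions
  (dcd)*b = 7 ε-transitions
  ((dcd)*b)* = 11 ε-transitions
  dd((dcd)*b)* = 13 ε-transitions
  b|dd((dcd)*b)* = 17 ε-transitions

17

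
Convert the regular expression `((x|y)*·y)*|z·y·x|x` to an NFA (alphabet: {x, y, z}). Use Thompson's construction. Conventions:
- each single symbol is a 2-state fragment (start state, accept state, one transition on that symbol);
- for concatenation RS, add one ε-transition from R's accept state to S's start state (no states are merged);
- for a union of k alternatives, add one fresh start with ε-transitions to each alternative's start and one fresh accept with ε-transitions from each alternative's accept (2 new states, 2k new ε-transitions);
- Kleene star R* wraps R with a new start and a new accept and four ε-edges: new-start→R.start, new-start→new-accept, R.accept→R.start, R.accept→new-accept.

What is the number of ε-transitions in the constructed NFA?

21

By structural recursion:
Each of the 7 symbol leaves contributes 0 ε-transitions.
  x|y — 4 ε-transitions
  (x|y)* — 8 ε-transitions
  (x|y)*·y — 9 ε-transitions
  ((x|y)*·y)* — 13 ε-transitions
  z·y·x — 2 ε-transitions
  ((x|y)*·y)*|z·y·x|x — 21 ε-transitions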